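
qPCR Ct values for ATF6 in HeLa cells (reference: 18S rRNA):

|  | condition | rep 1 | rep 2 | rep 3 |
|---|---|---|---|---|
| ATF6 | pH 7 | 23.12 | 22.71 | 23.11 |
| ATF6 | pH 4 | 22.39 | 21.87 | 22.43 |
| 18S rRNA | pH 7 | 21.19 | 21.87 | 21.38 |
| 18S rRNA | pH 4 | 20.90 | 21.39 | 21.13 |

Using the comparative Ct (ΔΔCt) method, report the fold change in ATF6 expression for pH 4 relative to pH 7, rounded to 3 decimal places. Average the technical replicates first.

1.329

Mean Ct: ATF6 pH 7 22.980; ATF6 pH 4 22.230; 18S rRNA pH 7 21.480; 18S rRNA pH 4 21.140
ΔCt(pH 7) = 22.980 − 21.480 = 1.500
ΔCt(pH 4) = 22.230 − 21.140 = 1.090
ΔΔCt = 1.090 − 1.500 = -0.410
Fold change = 2^(−(-0.410)) = 2^0.410 = 1.3287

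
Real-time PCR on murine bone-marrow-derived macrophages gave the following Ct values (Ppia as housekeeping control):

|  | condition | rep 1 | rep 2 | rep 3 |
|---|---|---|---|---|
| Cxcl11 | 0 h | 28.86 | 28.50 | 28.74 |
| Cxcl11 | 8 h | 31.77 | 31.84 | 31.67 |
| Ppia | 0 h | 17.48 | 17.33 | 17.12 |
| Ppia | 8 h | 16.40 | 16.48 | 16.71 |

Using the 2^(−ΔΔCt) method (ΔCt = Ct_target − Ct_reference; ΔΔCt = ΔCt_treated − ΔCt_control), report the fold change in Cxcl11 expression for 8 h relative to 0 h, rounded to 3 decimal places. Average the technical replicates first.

0.070

Mean Ct: Cxcl11 0 h 28.700; Cxcl11 8 h 31.760; Ppia 0 h 17.310; Ppia 8 h 16.530
ΔCt(0 h) = 28.700 − 17.310 = 11.390
ΔCt(8 h) = 31.760 − 16.530 = 15.230
ΔΔCt = 15.230 − 11.390 = 3.840
Fold change = 2^(−3.840) = 0.0698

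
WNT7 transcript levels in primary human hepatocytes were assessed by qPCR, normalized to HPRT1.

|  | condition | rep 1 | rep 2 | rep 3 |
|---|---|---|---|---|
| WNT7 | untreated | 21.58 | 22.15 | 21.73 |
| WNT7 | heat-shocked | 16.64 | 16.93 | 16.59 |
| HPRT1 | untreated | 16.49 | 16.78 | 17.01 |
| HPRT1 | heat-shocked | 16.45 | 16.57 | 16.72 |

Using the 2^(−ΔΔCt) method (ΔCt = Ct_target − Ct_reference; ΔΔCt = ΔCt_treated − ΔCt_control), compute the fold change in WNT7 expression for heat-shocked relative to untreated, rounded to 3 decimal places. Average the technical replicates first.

30.274

Mean Ct: WNT7 untreated 21.820; WNT7 heat-shocked 16.720; HPRT1 untreated 16.760; HPRT1 heat-shocked 16.580
ΔCt(untreated) = 21.820 − 16.760 = 5.060
ΔCt(heat-shocked) = 16.720 − 16.580 = 0.140
ΔΔCt = 0.140 − 5.060 = -4.920
Fold change = 2^(−(-4.920)) = 2^4.920 = 30.2738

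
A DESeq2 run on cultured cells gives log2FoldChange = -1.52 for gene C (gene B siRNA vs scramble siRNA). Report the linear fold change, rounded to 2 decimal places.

0.35

Fold change = 2^(-1.52) = 0.349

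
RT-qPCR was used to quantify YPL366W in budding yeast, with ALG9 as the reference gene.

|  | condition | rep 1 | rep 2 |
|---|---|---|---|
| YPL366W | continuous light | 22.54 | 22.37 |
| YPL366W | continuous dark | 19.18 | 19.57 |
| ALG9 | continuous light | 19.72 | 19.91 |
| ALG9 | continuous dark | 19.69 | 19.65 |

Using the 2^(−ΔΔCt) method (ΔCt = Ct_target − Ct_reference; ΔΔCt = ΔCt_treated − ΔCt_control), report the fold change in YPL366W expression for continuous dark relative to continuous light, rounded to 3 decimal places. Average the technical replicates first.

Mean Ct: YPL366W continuous light 22.455; YPL366W continuous dark 19.375; ALG9 continuous light 19.815; ALG9 continuous dark 19.670
ΔCt(continuous light) = 22.455 − 19.815 = 2.640
ΔCt(continuous dark) = 19.375 − 19.670 = -0.295
ΔΔCt = -0.295 − 2.640 = -2.935
Fold change = 2^(−(-2.935)) = 2^2.935 = 7.6476

7.648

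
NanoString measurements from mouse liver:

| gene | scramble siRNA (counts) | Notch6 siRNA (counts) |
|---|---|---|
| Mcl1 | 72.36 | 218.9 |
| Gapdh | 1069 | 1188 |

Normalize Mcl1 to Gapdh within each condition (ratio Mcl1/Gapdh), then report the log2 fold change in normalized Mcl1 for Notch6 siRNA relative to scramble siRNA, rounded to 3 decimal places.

Mcl1/Gapdh (scramble siRNA) = 72.36 / 1069 = 0.067689
Mcl1/Gapdh (Notch6 siRNA) = 218.9 / 1188 = 0.18426
Fold change = 0.18426 / 0.067689 = 2.7221
log2(2.7221) = 1.4447

1.445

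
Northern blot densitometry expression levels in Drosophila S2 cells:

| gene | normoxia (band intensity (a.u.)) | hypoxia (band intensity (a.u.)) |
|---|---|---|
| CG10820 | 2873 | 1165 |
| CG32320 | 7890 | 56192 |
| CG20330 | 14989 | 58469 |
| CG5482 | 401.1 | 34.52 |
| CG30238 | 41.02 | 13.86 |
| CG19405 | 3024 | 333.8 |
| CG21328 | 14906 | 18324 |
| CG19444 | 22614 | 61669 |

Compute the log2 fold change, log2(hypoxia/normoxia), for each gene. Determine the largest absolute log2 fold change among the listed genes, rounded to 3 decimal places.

log2(1165/2873) = -1.302  (CG10820)
log2(56192/7890) = 2.832  (CG32320)
log2(58469/14989) = 1.964  (CG20330)
log2(34.52/401.1) = -3.538  (CG5482)
log2(13.86/41.02) = -1.565  (CG30238)
log2(333.8/3024) = -3.179  (CG19405)
log2(18324/14906) = 0.298  (CG21328)
log2(61669/22614) = 1.447  (CG19444)
The largest magnitude belongs to CG5482.

3.538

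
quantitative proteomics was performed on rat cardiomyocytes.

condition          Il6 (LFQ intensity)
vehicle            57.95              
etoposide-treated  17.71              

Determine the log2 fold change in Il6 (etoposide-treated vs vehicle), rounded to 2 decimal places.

Fold change = 17.71 / 57.95 = 0.3056
log2(0.3056) = -1.710

-1.71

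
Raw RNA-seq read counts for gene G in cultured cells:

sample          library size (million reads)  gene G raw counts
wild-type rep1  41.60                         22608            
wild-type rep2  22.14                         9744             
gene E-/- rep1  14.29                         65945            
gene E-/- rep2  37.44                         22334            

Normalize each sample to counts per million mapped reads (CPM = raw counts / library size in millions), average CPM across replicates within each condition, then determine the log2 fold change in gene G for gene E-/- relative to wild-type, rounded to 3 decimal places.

2.406

CPM(wild-type rep1) = 22608 / 41.60 = 543.4615
CPM(wild-type rep2) = 9744 / 22.14 = 440.1084
CPM(gene E-/- rep1) = 65945 / 14.29 = 4614.7656
CPM(gene E-/- rep2) = 22334 / 37.44 = 596.5278
mean CPM(wild-type) = 491.7850; mean CPM(gene E-/-) = 2605.6467
Fold change = 2605.6467 / 491.7850 = 5.29835
log2(5.29835) = 2.4055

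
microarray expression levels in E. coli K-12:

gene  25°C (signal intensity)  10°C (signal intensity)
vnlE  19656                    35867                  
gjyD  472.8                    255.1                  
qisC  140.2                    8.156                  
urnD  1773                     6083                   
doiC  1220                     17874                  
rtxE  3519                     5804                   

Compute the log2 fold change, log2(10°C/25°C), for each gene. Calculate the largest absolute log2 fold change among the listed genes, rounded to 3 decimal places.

4.103

log2(35867/19656) = 0.868  (vnlE)
log2(255.1/472.8) = -0.890  (gjyD)
log2(8.156/140.2) = -4.103  (qisC)
log2(6083/1773) = 1.779  (urnD)
log2(17874/1220) = 3.873  (doiC)
log2(5804/3519) = 0.722  (rtxE)
The largest magnitude belongs to qisC.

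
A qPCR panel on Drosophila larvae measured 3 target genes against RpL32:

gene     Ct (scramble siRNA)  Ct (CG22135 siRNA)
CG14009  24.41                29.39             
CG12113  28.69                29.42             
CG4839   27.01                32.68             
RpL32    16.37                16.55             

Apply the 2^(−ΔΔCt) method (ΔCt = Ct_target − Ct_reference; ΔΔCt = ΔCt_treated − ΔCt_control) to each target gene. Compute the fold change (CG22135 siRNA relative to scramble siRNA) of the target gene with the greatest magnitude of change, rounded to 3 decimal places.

0.022

CG14009: ΔΔCt = (29.39−16.55) − (24.41−16.37) = 12.84 − 8.04 = 4.80; fold change = 2^-4.80 = 0.036
CG12113: ΔΔCt = (29.42−16.55) − (28.69−16.37) = 12.87 − 12.32 = 0.55; fold change = 2^-0.55 = 0.683
CG4839: ΔΔCt = (32.68−16.55) − (27.01−16.37) = 16.13 − 10.64 = 5.49; fold change = 2^-5.49 = 0.022
CG4839 has the largest |ΔΔCt| = 5.49.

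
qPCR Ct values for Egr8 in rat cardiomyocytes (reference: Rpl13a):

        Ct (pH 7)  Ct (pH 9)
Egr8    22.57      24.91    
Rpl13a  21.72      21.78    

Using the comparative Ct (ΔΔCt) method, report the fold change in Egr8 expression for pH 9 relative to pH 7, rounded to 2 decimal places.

ΔCt(pH 7) = 22.570 − 21.720 = 0.850
ΔCt(pH 9) = 24.910 − 21.780 = 3.130
ΔΔCt = 3.130 − 0.850 = 2.280
Fold change = 2^(−2.280) = 0.206

0.21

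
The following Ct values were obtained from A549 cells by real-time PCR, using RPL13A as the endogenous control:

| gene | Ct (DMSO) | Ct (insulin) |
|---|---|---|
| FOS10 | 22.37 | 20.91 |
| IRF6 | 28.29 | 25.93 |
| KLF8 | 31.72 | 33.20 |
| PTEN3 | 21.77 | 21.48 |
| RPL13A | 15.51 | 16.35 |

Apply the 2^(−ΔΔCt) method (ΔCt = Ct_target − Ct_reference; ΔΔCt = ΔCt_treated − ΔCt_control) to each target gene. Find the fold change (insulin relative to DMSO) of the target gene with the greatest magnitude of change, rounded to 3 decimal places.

FOS10: ΔΔCt = (20.91−16.35) − (22.37−15.51) = 4.56 − 6.86 = -2.30; fold change = 2^2.30 = 4.925
IRF6: ΔΔCt = (25.93−16.35) − (28.29−15.51) = 9.58 − 12.78 = -3.20; fold change = 2^3.20 = 9.190
KLF8: ΔΔCt = (33.20−16.35) − (31.72−15.51) = 16.85 − 16.21 = 0.64; fold change = 2^-0.64 = 0.642
PTEN3: ΔΔCt = (21.48−16.35) − (21.77−15.51) = 5.13 − 6.26 = -1.13; fold change = 2^1.13 = 2.189
IRF6 has the largest |ΔΔCt| = 3.20.

9.190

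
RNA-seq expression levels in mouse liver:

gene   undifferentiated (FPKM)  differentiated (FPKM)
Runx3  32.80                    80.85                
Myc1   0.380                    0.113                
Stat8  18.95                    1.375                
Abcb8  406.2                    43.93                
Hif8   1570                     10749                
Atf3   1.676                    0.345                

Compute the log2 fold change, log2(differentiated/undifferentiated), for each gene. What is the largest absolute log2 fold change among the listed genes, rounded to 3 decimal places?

log2(80.85/32.80) = 1.302  (Runx3)
log2(0.113/0.380) = -1.750  (Myc1)
log2(1.375/18.95) = -3.785  (Stat8)
log2(43.93/406.2) = -3.209  (Abcb8)
log2(10749/1570) = 2.775  (Hif8)
log2(0.345/1.676) = -2.280  (Atf3)
The largest magnitude belongs to Stat8.

3.785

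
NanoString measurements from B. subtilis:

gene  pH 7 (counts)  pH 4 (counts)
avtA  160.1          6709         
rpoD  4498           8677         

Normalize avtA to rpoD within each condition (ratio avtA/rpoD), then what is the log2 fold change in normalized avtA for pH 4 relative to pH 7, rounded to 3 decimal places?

avtA/rpoD (pH 7) = 160.1 / 4498 = 0.035594
avtA/rpoD (pH 4) = 6709 / 8677 = 0.77319
Fold change = 0.77319 / 0.035594 = 21.7228
log2(21.7228) = 4.4411

4.441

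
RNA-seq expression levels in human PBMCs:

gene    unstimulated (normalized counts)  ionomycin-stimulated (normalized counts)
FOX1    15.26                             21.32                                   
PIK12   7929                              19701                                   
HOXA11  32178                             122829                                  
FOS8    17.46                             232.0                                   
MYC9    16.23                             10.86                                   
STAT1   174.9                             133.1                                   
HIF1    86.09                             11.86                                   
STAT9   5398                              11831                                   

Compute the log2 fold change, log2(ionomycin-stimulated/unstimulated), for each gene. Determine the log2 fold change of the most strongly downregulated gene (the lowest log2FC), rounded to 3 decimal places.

log2(21.32/15.26) = 0.482  (FOX1)
log2(19701/7929) = 1.313  (PIK12)
log2(122829/32178) = 1.933  (HOXA11)
log2(232.0/17.46) = 3.732  (FOS8)
log2(10.86/16.23) = -0.580  (MYC9)
log2(133.1/174.9) = -0.394  (STAT1)
log2(11.86/86.09) = -2.860  (HIF1)
log2(11831/5398) = 1.132  (STAT9)
HIF1 is most strongly downregulated.

-2.860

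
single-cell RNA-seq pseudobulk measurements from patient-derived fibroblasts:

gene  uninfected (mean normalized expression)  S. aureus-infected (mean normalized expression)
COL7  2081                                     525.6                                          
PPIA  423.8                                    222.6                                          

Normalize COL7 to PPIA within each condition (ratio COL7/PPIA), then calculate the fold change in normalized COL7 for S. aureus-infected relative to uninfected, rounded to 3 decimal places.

COL7/PPIA (uninfected) = 2081 / 423.8 = 4.9103
COL7/PPIA (S. aureus-infected) = 525.6 / 222.6 = 2.3612
Fold change = 2.3612 / 4.9103 = 0.4809

0.481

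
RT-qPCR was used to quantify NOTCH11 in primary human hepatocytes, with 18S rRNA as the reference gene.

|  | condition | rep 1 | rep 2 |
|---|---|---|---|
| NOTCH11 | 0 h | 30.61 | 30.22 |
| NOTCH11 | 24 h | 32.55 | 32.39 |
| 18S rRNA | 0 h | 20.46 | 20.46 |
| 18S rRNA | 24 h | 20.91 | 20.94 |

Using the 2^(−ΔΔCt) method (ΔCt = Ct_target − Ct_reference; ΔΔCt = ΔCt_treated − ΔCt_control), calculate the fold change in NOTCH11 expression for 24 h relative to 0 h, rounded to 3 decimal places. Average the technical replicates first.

Mean Ct: NOTCH11 0 h 30.415; NOTCH11 24 h 32.470; 18S rRNA 0 h 20.460; 18S rRNA 24 h 20.925
ΔCt(0 h) = 30.415 − 20.460 = 9.955
ΔCt(24 h) = 32.470 − 20.925 = 11.545
ΔΔCt = 11.545 − 9.955 = 1.590
Fold change = 2^(−1.590) = 0.3322

0.332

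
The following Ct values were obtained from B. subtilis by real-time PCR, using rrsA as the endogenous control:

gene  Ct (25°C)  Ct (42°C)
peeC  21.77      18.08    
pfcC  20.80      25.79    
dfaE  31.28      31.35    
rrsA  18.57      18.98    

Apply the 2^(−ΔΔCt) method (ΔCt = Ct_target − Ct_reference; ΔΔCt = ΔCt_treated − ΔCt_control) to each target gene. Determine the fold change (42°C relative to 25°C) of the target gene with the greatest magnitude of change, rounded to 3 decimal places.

0.042

peeC: ΔΔCt = (18.08−18.98) − (21.77−18.57) = -0.90 − 3.20 = -4.10; fold change = 2^4.10 = 17.148
pfcC: ΔΔCt = (25.79−18.98) − (20.80−18.57) = 6.81 − 2.23 = 4.58; fold change = 2^-4.58 = 0.042
dfaE: ΔΔCt = (31.35−18.98) − (31.28−18.57) = 12.37 − 12.71 = -0.34; fold change = 2^0.34 = 1.266
pfcC has the largest |ΔΔCt| = 4.58.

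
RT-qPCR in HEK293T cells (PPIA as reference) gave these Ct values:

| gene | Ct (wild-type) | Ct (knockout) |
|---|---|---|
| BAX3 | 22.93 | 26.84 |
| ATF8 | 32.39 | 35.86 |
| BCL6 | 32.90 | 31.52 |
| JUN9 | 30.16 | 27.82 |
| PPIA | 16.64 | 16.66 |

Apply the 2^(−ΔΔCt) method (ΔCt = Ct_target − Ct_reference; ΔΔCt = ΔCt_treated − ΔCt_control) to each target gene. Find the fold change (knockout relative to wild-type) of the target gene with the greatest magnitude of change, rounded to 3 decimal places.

BAX3: ΔΔCt = (26.84−16.66) − (22.93−16.64) = 10.18 − 6.29 = 3.89; fold change = 2^-3.89 = 0.067
ATF8: ΔΔCt = (35.86−16.66) − (32.39−16.64) = 19.20 − 15.75 = 3.45; fold change = 2^-3.45 = 0.092
BCL6: ΔΔCt = (31.52−16.66) − (32.90−16.64) = 14.86 − 16.26 = -1.40; fold change = 2^1.40 = 2.639
JUN9: ΔΔCt = (27.82−16.66) − (30.16−16.64) = 11.16 − 13.52 = -2.36; fold change = 2^2.36 = 5.134
BAX3 has the largest |ΔΔCt| = 3.89.

0.067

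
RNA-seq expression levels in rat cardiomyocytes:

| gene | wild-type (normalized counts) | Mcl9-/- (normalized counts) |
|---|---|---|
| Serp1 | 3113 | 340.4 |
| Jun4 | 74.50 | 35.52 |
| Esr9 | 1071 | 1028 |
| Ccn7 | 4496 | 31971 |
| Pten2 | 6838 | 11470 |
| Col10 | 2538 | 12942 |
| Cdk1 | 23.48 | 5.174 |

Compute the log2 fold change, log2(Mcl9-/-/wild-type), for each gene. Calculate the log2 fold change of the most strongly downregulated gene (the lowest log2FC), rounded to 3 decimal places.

-3.193

log2(340.4/3113) = -3.193  (Serp1)
log2(35.52/74.50) = -1.069  (Jun4)
log2(1028/1071) = -0.059  (Esr9)
log2(31971/4496) = 2.830  (Ccn7)
log2(11470/6838) = 0.746  (Pten2)
log2(12942/2538) = 2.350  (Col10)
log2(5.174/23.48) = -2.182  (Cdk1)
Serp1 is most strongly downregulated.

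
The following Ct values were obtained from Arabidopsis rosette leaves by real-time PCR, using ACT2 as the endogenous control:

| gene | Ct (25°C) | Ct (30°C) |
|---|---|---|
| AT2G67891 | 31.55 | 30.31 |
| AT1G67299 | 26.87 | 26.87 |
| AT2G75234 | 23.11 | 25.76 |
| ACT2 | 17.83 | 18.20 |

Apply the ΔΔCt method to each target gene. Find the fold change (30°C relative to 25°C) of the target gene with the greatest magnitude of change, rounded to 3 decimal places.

AT2G67891: ΔΔCt = (30.31−18.20) − (31.55−17.83) = 12.11 − 13.72 = -1.61; fold change = 2^1.61 = 3.053
AT1G67299: ΔΔCt = (26.87−18.20) − (26.87−17.83) = 8.67 − 9.04 = -0.37; fold change = 2^0.37 = 1.292
AT2G75234: ΔΔCt = (25.76−18.20) − (23.11−17.83) = 7.56 − 5.28 = 2.28; fold change = 2^-2.28 = 0.206
AT2G75234 has the largest |ΔΔCt| = 2.28.

0.206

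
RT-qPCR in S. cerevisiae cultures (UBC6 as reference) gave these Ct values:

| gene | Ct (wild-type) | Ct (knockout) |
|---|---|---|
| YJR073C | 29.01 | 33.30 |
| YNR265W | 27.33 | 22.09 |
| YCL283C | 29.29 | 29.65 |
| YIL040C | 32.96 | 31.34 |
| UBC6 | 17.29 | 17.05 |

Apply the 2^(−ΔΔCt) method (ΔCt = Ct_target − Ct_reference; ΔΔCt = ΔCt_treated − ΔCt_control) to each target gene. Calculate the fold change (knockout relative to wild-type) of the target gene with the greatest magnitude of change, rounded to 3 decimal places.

32.000

YJR073C: ΔΔCt = (33.30−17.05) − (29.01−17.29) = 16.25 − 11.72 = 4.53; fold change = 2^-4.53 = 0.043
YNR265W: ΔΔCt = (22.09−17.05) − (27.33−17.29) = 5.04 − 10.04 = -5.00; fold change = 2^5.00 = 32.000
YCL283C: ΔΔCt = (29.65−17.05) − (29.29−17.29) = 12.60 − 12.00 = 0.60; fold change = 2^-0.60 = 0.660
YIL040C: ΔΔCt = (31.34−17.05) − (32.96−17.29) = 14.29 − 15.67 = -1.38; fold change = 2^1.38 = 2.603
YNR265W has the largest |ΔΔCt| = 5.00.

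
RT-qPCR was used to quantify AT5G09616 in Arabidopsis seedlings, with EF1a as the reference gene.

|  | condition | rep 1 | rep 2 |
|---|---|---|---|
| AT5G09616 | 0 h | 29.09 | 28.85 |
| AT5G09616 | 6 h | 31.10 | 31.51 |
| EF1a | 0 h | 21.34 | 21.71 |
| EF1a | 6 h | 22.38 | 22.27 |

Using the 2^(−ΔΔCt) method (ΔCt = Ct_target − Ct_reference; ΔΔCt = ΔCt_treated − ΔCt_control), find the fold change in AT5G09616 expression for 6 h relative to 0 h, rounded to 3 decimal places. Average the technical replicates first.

Mean Ct: AT5G09616 0 h 28.970; AT5G09616 6 h 31.305; EF1a 0 h 21.525; EF1a 6 h 22.325
ΔCt(0 h) = 28.970 − 21.525 = 7.445
ΔCt(6 h) = 31.305 − 22.325 = 8.980
ΔΔCt = 8.980 − 7.445 = 1.535
Fold change = 2^(−1.535) = 0.3451

0.345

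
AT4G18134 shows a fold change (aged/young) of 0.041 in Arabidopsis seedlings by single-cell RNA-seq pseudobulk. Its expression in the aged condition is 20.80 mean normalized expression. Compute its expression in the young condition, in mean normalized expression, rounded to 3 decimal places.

young expression = 20.80 / 0.041 = 507.317

507.317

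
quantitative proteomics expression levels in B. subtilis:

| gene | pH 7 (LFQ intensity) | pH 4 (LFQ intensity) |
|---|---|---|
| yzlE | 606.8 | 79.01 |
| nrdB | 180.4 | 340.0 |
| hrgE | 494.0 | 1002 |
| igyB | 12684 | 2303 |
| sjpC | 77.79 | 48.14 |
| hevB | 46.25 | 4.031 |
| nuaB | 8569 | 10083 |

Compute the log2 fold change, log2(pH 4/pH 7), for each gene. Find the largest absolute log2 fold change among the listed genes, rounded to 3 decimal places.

log2(79.01/606.8) = -2.941  (yzlE)
log2(340.0/180.4) = 0.914  (nrdB)
log2(1002/494.0) = 1.020  (hrgE)
log2(2303/12684) = -2.461  (igyB)
log2(48.14/77.79) = -0.692  (sjpC)
log2(4.031/46.25) = -3.520  (hevB)
log2(10083/8569) = 0.235  (nuaB)
The largest magnitude belongs to hevB.

3.520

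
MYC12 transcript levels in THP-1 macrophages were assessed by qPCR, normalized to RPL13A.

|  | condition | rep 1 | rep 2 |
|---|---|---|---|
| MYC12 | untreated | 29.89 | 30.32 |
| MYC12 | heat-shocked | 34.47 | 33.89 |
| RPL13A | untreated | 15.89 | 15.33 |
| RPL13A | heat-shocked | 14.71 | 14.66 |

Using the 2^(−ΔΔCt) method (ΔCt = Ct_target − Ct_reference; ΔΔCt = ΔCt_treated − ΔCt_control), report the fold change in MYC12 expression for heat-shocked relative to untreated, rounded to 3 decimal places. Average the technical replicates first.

Mean Ct: MYC12 untreated 30.105; MYC12 heat-shocked 34.180; RPL13A untreated 15.610; RPL13A heat-shocked 14.685
ΔCt(untreated) = 30.105 − 15.610 = 14.495
ΔCt(heat-shocked) = 34.180 − 14.685 = 19.495
ΔΔCt = 19.495 − 14.495 = 5.000
Fold change = 2^(−5.000) = 0.0313

0.031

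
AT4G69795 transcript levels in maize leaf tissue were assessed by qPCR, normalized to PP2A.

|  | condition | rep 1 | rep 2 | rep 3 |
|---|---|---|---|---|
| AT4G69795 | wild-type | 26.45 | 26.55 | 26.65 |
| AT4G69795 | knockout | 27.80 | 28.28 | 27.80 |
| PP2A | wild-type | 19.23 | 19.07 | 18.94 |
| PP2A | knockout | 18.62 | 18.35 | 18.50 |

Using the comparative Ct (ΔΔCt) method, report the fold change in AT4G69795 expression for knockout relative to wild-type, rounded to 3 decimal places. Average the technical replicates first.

Mean Ct: AT4G69795 wild-type 26.550; AT4G69795 knockout 27.960; PP2A wild-type 19.080; PP2A knockout 18.490
ΔCt(wild-type) = 26.550 − 19.080 = 7.470
ΔCt(knockout) = 27.960 − 18.490 = 9.470
ΔΔCt = 9.470 − 7.470 = 2.000
Fold change = 2^(−2.000) = 0.2500

0.250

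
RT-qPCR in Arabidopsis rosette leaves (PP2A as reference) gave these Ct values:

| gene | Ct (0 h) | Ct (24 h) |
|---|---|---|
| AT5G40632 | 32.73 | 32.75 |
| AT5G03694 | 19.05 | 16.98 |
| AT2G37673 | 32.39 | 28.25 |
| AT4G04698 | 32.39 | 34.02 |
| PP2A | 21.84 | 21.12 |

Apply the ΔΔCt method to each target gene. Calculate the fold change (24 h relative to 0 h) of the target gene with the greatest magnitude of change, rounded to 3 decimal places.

AT5G40632: ΔΔCt = (32.75−21.12) − (32.73−21.84) = 11.63 − 10.89 = 0.74; fold change = 2^-0.74 = 0.599
AT5G03694: ΔΔCt = (16.98−21.12) − (19.05−21.84) = -4.14 − (-2.79) = -1.35; fold change = 2^1.35 = 2.549
AT2G37673: ΔΔCt = (28.25−21.12) − (32.39−21.84) = 7.13 − 10.55 = -3.42; fold change = 2^3.42 = 10.703
AT4G04698: ΔΔCt = (34.02−21.12) − (32.39−21.84) = 12.90 − 10.55 = 2.35; fold change = 2^-2.35 = 0.196
AT2G37673 has the largest |ΔΔCt| = 3.42.

10.703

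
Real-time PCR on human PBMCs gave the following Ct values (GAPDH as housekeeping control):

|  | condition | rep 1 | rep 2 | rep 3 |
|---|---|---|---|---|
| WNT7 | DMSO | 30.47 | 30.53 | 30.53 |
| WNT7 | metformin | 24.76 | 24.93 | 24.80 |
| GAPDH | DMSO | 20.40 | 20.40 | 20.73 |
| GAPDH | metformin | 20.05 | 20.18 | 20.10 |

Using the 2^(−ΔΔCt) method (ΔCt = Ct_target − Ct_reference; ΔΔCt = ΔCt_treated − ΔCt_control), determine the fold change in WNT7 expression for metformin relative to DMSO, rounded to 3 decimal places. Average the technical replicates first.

Mean Ct: WNT7 DMSO 30.510; WNT7 metformin 24.830; GAPDH DMSO 20.510; GAPDH metformin 20.110
ΔCt(DMSO) = 30.510 − 20.510 = 10.000
ΔCt(metformin) = 24.830 − 20.110 = 4.720
ΔΔCt = 4.720 − 10.000 = -5.280
Fold change = 2^(−(-5.280)) = 2^5.280 = 38.8542

38.854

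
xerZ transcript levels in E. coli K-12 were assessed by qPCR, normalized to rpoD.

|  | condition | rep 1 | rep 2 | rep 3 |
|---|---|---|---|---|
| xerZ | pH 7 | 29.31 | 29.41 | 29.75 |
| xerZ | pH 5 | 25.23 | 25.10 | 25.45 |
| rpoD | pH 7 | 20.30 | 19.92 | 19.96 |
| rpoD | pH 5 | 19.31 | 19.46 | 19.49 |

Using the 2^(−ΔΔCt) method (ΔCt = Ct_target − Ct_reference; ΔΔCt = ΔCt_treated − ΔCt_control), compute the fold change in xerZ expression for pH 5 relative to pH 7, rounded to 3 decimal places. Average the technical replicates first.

12.042

Mean Ct: xerZ pH 7 29.490; xerZ pH 5 25.260; rpoD pH 7 20.060; rpoD pH 5 19.420
ΔCt(pH 7) = 29.490 − 20.060 = 9.430
ΔCt(pH 5) = 25.260 − 19.420 = 5.840
ΔΔCt = 5.840 − 9.430 = -3.590
Fold change = 2^(−(-3.590)) = 2^3.590 = 12.0420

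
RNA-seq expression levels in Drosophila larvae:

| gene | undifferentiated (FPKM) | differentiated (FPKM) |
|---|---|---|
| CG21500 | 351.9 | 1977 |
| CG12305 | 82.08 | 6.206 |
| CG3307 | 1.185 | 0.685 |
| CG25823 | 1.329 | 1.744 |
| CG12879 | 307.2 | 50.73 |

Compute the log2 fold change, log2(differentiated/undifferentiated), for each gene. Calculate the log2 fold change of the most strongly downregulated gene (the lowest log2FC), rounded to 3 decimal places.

log2(1977/351.9) = 2.490  (CG21500)
log2(6.206/82.08) = -3.725  (CG12305)
log2(0.685/1.185) = -0.791  (CG3307)
log2(1.744/1.329) = 0.392  (CG25823)
log2(50.73/307.2) = -2.598  (CG12879)
CG12305 is most strongly downregulated.

-3.725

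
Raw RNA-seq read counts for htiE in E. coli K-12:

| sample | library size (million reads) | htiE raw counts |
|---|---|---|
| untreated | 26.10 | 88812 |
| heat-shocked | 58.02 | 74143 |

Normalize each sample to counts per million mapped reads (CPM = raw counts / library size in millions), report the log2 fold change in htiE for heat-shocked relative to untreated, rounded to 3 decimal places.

CPM(untreated) = 88812 / 26.10 = 3402.7586
CPM(heat-shocked) = 74143 / 58.02 = 1277.8869
Fold change = 1277.8869 / 3402.7586 = 0.37554
log2(0.37554) = -1.4129

-1.413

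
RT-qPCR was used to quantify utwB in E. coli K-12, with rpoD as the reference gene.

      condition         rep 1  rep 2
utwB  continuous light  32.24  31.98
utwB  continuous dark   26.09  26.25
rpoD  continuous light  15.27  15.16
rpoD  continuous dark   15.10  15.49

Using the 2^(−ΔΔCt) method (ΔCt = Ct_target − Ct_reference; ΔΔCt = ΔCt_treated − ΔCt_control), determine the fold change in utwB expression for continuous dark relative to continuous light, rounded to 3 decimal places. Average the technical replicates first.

64.893

Mean Ct: utwB continuous light 32.110; utwB continuous dark 26.170; rpoD continuous light 15.215; rpoD continuous dark 15.295
ΔCt(continuous light) = 32.110 − 15.215 = 16.895
ΔCt(continuous dark) = 26.170 − 15.295 = 10.875
ΔΔCt = 10.875 − 16.895 = -6.020
Fold change = 2^(−(-6.020)) = 2^6.020 = 64.8934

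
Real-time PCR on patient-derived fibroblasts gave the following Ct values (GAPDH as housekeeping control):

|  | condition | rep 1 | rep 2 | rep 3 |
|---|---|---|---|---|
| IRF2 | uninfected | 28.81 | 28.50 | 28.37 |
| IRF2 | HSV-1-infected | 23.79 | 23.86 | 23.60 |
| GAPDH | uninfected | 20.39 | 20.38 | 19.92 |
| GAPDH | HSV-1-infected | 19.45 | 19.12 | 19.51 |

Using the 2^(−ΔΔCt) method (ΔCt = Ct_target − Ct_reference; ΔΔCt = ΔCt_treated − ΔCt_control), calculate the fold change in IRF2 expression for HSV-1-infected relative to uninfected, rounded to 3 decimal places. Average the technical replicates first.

15.348

Mean Ct: IRF2 uninfected 28.560; IRF2 HSV-1-infected 23.750; GAPDH uninfected 20.230; GAPDH HSV-1-infected 19.360
ΔCt(uninfected) = 28.560 − 20.230 = 8.330
ΔCt(HSV-1-infected) = 23.750 − 19.360 = 4.390
ΔΔCt = 4.390 − 8.330 = -3.940
Fold change = 2^(−(-3.940)) = 2^3.940 = 15.3482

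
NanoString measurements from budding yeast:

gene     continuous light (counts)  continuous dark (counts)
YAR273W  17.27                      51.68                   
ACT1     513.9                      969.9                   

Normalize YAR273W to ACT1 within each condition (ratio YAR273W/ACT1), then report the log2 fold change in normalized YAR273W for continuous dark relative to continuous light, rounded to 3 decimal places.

0.665

YAR273W/ACT1 (continuous light) = 17.27 / 513.9 = 0.033606
YAR273W/ACT1 (continuous dark) = 51.68 / 969.9 = 0.053284
Fold change = 0.053284 / 0.033606 = 1.5856
log2(1.5856) = 0.6650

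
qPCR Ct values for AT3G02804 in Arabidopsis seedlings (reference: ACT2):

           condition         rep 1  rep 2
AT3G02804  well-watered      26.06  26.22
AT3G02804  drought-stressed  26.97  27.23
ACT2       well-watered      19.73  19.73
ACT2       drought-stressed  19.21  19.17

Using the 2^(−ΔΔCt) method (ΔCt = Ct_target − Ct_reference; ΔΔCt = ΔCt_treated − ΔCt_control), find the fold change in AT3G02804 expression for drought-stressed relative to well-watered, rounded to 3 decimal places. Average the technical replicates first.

0.354

Mean Ct: AT3G02804 well-watered 26.140; AT3G02804 drought-stressed 27.100; ACT2 well-watered 19.730; ACT2 drought-stressed 19.190
ΔCt(well-watered) = 26.140 − 19.730 = 6.410
ΔCt(drought-stressed) = 27.100 − 19.190 = 7.910
ΔΔCt = 7.910 − 6.410 = 1.500
Fold change = 2^(−1.500) = 0.3536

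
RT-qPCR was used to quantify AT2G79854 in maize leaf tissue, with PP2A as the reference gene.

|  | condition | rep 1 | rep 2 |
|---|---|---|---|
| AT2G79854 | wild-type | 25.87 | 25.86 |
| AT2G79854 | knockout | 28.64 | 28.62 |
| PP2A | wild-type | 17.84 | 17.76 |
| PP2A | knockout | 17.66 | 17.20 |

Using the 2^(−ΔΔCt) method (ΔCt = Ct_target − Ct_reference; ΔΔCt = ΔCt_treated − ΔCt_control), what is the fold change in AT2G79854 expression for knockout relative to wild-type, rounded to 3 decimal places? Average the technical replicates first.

0.114

Mean Ct: AT2G79854 wild-type 25.865; AT2G79854 knockout 28.630; PP2A wild-type 17.800; PP2A knockout 17.430
ΔCt(wild-type) = 25.865 − 17.800 = 8.065
ΔCt(knockout) = 28.630 − 17.430 = 11.200
ΔΔCt = 11.200 − 8.065 = 3.135
Fold change = 2^(−3.135) = 0.1138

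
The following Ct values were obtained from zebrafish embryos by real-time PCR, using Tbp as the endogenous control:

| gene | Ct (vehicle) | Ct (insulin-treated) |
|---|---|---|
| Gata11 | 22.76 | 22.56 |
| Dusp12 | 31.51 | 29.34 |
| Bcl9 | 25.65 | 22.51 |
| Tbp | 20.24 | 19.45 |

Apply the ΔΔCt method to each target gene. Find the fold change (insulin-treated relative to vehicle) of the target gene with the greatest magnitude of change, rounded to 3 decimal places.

Gata11: ΔΔCt = (22.56−19.45) − (22.76−20.24) = 3.11 − 2.52 = 0.59; fold change = 2^-0.59 = 0.664
Dusp12: ΔΔCt = (29.34−19.45) − (31.51−20.24) = 9.89 − 11.27 = -1.38; fold change = 2^1.38 = 2.603
Bcl9: ΔΔCt = (22.51−19.45) − (25.65−20.24) = 3.06 − 5.41 = -2.35; fold change = 2^2.35 = 5.098
Bcl9 has the largest |ΔΔCt| = 2.35.

5.098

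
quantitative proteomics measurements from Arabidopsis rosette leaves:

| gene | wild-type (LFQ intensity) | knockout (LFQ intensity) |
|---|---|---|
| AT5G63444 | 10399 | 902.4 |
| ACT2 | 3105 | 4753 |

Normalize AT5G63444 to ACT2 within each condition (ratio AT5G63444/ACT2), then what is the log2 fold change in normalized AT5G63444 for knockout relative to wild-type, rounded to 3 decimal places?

-4.141

AT5G63444/ACT2 (wild-type) = 10399 / 3105 = 3.3491
AT5G63444/ACT2 (knockout) = 902.4 / 4753 = 0.18986
Fold change = 0.18986 / 3.3491 = 0.0567
log2(0.0567) = -4.1408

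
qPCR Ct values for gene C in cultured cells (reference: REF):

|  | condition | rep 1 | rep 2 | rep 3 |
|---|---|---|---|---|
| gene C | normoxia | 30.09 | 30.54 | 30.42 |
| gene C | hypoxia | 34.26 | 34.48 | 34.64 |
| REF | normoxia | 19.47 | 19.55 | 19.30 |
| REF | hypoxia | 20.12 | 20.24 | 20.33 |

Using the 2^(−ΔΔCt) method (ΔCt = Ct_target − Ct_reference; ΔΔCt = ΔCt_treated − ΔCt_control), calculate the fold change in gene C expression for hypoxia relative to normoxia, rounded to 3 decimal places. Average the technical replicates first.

Mean Ct: gene C normoxia 30.350; gene C hypoxia 34.460; REF normoxia 19.440; REF hypoxia 20.230
ΔCt(normoxia) = 30.350 − 19.440 = 10.910
ΔCt(hypoxia) = 34.460 − 20.230 = 14.230
ΔΔCt = 14.230 − 10.910 = 3.320
Fold change = 2^(−3.320) = 0.1001

0.100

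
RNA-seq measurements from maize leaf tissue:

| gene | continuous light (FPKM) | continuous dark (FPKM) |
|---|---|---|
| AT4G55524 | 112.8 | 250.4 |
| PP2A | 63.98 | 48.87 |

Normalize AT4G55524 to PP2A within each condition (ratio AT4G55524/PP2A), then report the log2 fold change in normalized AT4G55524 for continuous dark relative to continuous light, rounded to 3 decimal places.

1.539

AT4G55524/PP2A (continuous light) = 112.8 / 63.98 = 1.7631
AT4G55524/PP2A (continuous dark) = 250.4 / 48.87 = 5.1238
Fold change = 5.1238 / 1.7631 = 2.9062
log2(2.9062) = 1.5391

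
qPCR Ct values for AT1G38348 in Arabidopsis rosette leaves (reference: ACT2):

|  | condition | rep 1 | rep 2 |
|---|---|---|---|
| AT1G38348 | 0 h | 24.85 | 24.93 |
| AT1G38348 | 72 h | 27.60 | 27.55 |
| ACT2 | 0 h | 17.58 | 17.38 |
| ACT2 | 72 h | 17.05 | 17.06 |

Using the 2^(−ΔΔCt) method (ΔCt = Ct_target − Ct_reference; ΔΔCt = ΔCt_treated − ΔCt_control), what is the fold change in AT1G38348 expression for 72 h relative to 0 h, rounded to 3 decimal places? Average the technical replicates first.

0.116

Mean Ct: AT1G38348 0 h 24.890; AT1G38348 72 h 27.575; ACT2 0 h 17.480; ACT2 72 h 17.055
ΔCt(0 h) = 24.890 − 17.480 = 7.410
ΔCt(72 h) = 27.575 − 17.055 = 10.520
ΔΔCt = 10.520 − 7.410 = 3.110
Fold change = 2^(−3.110) = 0.1158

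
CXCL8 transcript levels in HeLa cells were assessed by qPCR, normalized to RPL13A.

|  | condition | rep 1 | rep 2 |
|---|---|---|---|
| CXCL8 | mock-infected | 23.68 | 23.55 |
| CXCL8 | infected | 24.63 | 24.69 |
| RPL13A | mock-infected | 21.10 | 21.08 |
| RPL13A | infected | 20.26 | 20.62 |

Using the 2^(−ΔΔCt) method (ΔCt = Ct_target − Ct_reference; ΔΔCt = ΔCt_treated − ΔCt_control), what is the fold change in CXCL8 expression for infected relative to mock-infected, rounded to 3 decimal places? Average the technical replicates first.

Mean Ct: CXCL8 mock-infected 23.615; CXCL8 infected 24.660; RPL13A mock-infected 21.090; RPL13A infected 20.440
ΔCt(mock-infected) = 23.615 − 21.090 = 2.525
ΔCt(infected) = 24.660 − 20.440 = 4.220
ΔΔCt = 4.220 − 2.525 = 1.695
Fold change = 2^(−1.695) = 0.3089

0.309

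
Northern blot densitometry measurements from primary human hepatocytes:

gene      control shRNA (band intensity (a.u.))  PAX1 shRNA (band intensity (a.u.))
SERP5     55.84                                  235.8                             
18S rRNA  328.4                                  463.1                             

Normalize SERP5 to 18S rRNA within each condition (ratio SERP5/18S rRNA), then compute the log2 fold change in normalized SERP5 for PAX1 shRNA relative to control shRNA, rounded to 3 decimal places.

SERP5/18S rRNA (control shRNA) = 55.84 / 328.4 = 0.17004
SERP5/18S rRNA (PAX1 shRNA) = 235.8 / 463.1 = 0.50918
Fold change = 0.50918 / 0.17004 = 2.9945
log2(2.9945) = 1.5823

1.582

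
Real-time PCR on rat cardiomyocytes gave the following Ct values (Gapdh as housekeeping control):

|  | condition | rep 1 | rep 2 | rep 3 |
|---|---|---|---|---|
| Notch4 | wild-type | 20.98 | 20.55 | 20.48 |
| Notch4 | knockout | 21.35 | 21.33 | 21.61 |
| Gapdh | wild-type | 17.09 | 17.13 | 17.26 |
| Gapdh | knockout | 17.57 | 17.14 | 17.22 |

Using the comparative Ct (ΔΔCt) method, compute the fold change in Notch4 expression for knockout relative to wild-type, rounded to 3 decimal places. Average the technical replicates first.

0.655

Mean Ct: Notch4 wild-type 20.670; Notch4 knockout 21.430; Gapdh wild-type 17.160; Gapdh knockout 17.310
ΔCt(wild-type) = 20.670 − 17.160 = 3.510
ΔCt(knockout) = 21.430 − 17.310 = 4.120
ΔΔCt = 4.120 − 3.510 = 0.610
Fold change = 2^(−0.610) = 0.6552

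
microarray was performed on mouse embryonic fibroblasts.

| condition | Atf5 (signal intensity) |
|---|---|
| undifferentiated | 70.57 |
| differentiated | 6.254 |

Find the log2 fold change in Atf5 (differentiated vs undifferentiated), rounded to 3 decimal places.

Fold change = 6.254 / 70.57 = 0.0886
log2(0.0886) = -3.4962

-3.496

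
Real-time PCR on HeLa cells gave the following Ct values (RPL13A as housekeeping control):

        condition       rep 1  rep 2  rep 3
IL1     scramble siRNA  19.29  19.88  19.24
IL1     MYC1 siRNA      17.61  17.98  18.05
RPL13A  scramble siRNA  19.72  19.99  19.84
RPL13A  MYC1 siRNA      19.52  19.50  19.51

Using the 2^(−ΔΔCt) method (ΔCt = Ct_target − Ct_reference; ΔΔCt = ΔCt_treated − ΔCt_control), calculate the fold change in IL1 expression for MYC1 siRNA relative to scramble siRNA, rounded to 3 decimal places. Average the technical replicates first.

2.378

Mean Ct: IL1 scramble siRNA 19.470; IL1 MYC1 siRNA 17.880; RPL13A scramble siRNA 19.850; RPL13A MYC1 siRNA 19.510
ΔCt(scramble siRNA) = 19.470 − 19.850 = -0.380
ΔCt(MYC1 siRNA) = 17.880 − 19.510 = -1.630
ΔΔCt = -1.630 − (-0.380) = -1.250
Fold change = 2^(−(-1.250)) = 2^1.250 = 2.3784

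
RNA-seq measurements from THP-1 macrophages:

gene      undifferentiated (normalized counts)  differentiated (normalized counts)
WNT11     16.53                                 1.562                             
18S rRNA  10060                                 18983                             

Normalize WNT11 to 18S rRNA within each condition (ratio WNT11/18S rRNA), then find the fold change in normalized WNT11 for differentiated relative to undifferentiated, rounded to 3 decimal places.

WNT11/18S rRNA (undifferentiated) = 16.53 / 10060 = 0.0016431
WNT11/18S rRNA (differentiated) = 1.562 / 18983 = 8.2284e-05
Fold change = 8.2284e-05 / 0.0016431 = 0.0501

0.050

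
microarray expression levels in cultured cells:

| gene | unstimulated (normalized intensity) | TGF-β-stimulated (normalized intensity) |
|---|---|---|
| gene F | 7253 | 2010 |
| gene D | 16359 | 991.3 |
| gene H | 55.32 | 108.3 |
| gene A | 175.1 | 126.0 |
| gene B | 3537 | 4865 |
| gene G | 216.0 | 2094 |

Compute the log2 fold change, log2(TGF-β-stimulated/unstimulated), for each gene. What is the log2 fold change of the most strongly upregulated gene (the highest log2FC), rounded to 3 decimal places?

3.277

log2(2010/7253) = -1.851  (gene F)
log2(991.3/16359) = -4.045  (gene D)
log2(108.3/55.32) = 0.969  (gene H)
log2(126.0/175.1) = -0.475  (gene A)
log2(4865/3537) = 0.460  (gene B)
log2(2094/216.0) = 3.277  (gene G)
gene G is most strongly upregulated.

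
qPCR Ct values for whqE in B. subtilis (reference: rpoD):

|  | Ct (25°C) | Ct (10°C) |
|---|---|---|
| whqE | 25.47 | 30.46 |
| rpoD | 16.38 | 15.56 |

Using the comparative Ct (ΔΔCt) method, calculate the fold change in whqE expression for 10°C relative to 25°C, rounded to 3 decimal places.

ΔCt(25°C) = 25.470 − 16.380 = 9.090
ΔCt(10°C) = 30.460 − 15.560 = 14.900
ΔΔCt = 14.900 − 9.090 = 5.810
Fold change = 2^(−5.810) = 0.0178

0.018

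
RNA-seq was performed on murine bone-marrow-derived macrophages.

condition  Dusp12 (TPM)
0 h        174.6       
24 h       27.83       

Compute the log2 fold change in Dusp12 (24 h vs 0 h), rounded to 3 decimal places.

Fold change = 27.83 / 174.6 = 0.1594
log2(0.1594) = -2.6493

-2.649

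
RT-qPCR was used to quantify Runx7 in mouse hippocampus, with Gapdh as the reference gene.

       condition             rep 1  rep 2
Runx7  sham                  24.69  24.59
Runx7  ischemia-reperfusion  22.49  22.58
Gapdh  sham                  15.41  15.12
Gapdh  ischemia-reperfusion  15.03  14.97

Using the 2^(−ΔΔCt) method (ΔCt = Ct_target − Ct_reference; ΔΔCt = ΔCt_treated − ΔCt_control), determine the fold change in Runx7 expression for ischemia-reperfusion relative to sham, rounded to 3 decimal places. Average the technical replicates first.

Mean Ct: Runx7 sham 24.640; Runx7 ischemia-reperfusion 22.535; Gapdh sham 15.265; Gapdh ischemia-reperfusion 15.000
ΔCt(sham) = 24.640 − 15.265 = 9.375
ΔCt(ischemia-reperfusion) = 22.535 − 15.000 = 7.535
ΔΔCt = 7.535 − 9.375 = -1.840
Fold change = 2^(−(-1.840)) = 2^1.840 = 3.5801

3.580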